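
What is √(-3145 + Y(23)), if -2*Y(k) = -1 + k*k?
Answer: I*√3409 ≈ 58.387*I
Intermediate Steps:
Y(k) = ½ - k²/2 (Y(k) = -(-1 + k*k)/2 = -(-1 + k²)/2 = ½ - k²/2)
√(-3145 + Y(23)) = √(-3145 + (½ - ½*23²)) = √(-3145 + (½ - ½*529)) = √(-3145 + (½ - 529/2)) = √(-3145 - 264) = √(-3409) = I*√3409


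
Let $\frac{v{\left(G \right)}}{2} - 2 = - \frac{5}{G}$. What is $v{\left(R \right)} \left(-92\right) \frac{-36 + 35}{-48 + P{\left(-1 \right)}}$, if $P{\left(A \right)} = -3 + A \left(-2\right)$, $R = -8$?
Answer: $- \frac{69}{7} \approx -9.8571$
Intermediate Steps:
$P{\left(A \right)} = -3 - 2 A$
$v{\left(G \right)} = 4 - \frac{10}{G}$ ($v{\left(G \right)} = 4 + 2 \left(- \frac{5}{G}\right) = 4 - \frac{10}{G}$)
$v{\left(R \right)} \left(-92\right) \frac{-36 + 35}{-48 + P{\left(-1 \right)}} = \left(4 - \frac{10}{-8}\right) \left(-92\right) \frac{-36 + 35}{-48 - 1} = \left(4 - - \frac{5}{4}\right) \left(-92\right) \left(- \frac{1}{-48 + \left(-3 + 2\right)}\right) = \left(4 + \frac{5}{4}\right) \left(-92\right) \left(- \frac{1}{-48 - 1}\right) = \frac{21}{4} \left(-92\right) \left(- \frac{1}{-49}\right) = - 483 \left(\left(-1\right) \left(- \frac{1}{49}\right)\right) = \left(-483\right) \frac{1}{49} = - \frac{69}{7}$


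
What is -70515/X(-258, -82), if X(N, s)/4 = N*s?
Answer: -23505/28208 ≈ -0.83327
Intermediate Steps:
X(N, s) = 4*N*s (X(N, s) = 4*(N*s) = 4*N*s)
-70515/X(-258, -82) = -70515/(4*(-258)*(-82)) = -70515/84624 = -70515*1/84624 = -23505/28208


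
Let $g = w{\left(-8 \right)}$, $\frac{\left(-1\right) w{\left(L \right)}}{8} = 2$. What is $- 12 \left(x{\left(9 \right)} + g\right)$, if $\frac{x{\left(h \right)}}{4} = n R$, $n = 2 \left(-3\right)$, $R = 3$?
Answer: $1056$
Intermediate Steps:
$w{\left(L \right)} = -16$ ($w{\left(L \right)} = \left(-8\right) 2 = -16$)
$n = -6$
$x{\left(h \right)} = -72$ ($x{\left(h \right)} = 4 \left(\left(-6\right) 3\right) = 4 \left(-18\right) = -72$)
$g = -16$
$- 12 \left(x{\left(9 \right)} + g\right) = - 12 \left(-72 - 16\right) = \left(-12\right) \left(-88\right) = 1056$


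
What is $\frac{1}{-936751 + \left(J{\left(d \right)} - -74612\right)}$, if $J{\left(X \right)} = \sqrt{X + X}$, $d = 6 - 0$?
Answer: $- \frac{862139}{743283655309} - \frac{2 \sqrt{3}}{743283655309} \approx -1.1599 \cdot 10^{-6}$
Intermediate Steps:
$d = 6$ ($d = 6 + 0 = 6$)
$J{\left(X \right)} = \sqrt{2} \sqrt{X}$ ($J{\left(X \right)} = \sqrt{2 X} = \sqrt{2} \sqrt{X}$)
$\frac{1}{-936751 + \left(J{\left(d \right)} - -74612\right)} = \frac{1}{-936751 + \left(\sqrt{2} \sqrt{6} - -74612\right)} = \frac{1}{-936751 + \left(2 \sqrt{3} + 74612\right)} = \frac{1}{-936751 + \left(74612 + 2 \sqrt{3}\right)} = \frac{1}{-862139 + 2 \sqrt{3}}$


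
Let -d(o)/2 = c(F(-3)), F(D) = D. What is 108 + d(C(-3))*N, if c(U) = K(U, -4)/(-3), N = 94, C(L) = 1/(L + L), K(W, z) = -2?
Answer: -52/3 ≈ -17.333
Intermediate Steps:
C(L) = 1/(2*L)
c(U) = ⅔ (c(U) = -2/(-3) = -2*(-⅓) = ⅔)
d(o) = -4/3 (d(o) = -2*⅔ = -4/3)
108 + d(C(-3))*N = 108 - 4/3*94 = 108 - 376/3 = -52/3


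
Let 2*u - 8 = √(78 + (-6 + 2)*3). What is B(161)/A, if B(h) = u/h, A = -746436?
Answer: -1/30044049 - √66/240352392 ≈ -6.7085e-8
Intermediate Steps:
u = 4 + √66/2 (u = 4 + √(78 + (-6 + 2)*3)/2 = 4 + √(78 - 4*3)/2 = 4 + √(78 - 12)/2 = 4 + √66/2 ≈ 8.0620)
B(h) = (4 + √66/2)/h
B(161)/A = ((½)*(8 + √66)/161)/(-746436) = ((½)*(1/161)*(8 + √66))*(-1/746436) = (4/161 + √66/322)*(-1/746436) = -1/30044049 - √66/240352392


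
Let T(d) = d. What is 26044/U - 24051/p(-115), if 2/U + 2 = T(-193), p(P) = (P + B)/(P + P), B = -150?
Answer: -135688716/53 ≈ -2.5602e+6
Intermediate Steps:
p(P) = (-150 + P)/(2*P) (p(P) = (P - 150)/(P + P) = (-150 + P)/((2*P)) = (-150 + P)*(1/(2*P)) = (-150 + P)/(2*P))
U = -2/195 (U = 2/(-2 - 193) = 2/(-195) = 2*(-1/195) = -2/195 ≈ -0.010256)
26044/U - 24051/p(-115) = 26044/(-2/195) - 24051*(-230/(-150 - 115)) = 26044*(-195/2) - 24051/((½)*(-1/115)*(-265)) = -2539290 - 24051/53/46 = -2539290 - 24051*46/53 = -2539290 - 1106346/53 = -135688716/53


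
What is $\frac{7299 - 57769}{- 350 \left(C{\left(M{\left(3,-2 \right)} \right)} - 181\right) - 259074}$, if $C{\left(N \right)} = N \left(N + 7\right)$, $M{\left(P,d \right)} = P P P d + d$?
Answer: $\frac{25235}{578062} \approx 0.043655$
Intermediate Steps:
$M{\left(P,d \right)} = d + d P^{3}$ ($M{\left(P,d \right)} = P^{2} P d + d = P^{3} d + d = d P^{3} + d = d + d P^{3}$)
$C{\left(N \right)} = N \left(7 + N\right)$
$\frac{7299 - 57769}{- 350 \left(C{\left(M{\left(3,-2 \right)} \right)} - 181\right) - 259074} = \frac{7299 - 57769}{- 350 \left(- 2 \left(1 + 3^{3}\right) \left(7 - 2 \left(1 + 3^{3}\right)\right) - 181\right) - 259074} = - \frac{50470}{- 350 \left(- 2 \left(1 + 27\right) \left(7 - 2 \left(1 + 27\right)\right) - 181\right) - 259074} = - \frac{50470}{- 350 \left(\left(-2\right) 28 \left(7 - 56\right) - 181\right) - 259074} = - \frac{50470}{- 350 \left(- 56 \left(7 - 56\right) - 181\right) - 259074} = - \frac{50470}{- 350 \left(\left(-56\right) \left(-49\right) - 181\right) - 259074} = - \frac{50470}{- 350 \left(2744 - 181\right) - 259074} = - \frac{50470}{\left(-350\right) 2563 - 259074} = - \frac{50470}{-897050 - 259074} = - \frac{50470}{-1156124} = \left(-50470\right) \left(- \frac{1}{1156124}\right) = \frac{25235}{578062}$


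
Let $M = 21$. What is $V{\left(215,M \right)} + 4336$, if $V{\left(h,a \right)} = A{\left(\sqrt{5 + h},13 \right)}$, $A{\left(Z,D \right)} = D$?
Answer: $4349$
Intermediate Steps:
$V{\left(h,a \right)} = 13$
$V{\left(215,M \right)} + 4336 = 13 + 4336 = 4349$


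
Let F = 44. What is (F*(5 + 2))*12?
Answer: 3696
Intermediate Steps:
(F*(5 + 2))*12 = (44*(5 + 2))*12 = (44*7)*12 = 308*12 = 3696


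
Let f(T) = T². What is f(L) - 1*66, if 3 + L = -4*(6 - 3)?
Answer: 159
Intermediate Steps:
L = -15 (L = -3 - 4*(6 - 3) = -3 - 4*3 = -3 - 12 = -15)
f(L) - 1*66 = (-15)² - 1*66 = 225 - 66 = 159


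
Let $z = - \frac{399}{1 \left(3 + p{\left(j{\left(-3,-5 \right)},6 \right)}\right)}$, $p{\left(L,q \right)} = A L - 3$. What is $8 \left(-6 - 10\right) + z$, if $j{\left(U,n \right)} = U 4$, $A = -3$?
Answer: $- \frac{1669}{12} \approx -139.08$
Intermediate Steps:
$j{\left(U,n \right)} = 4 U$
$p{\left(L,q \right)} = -3 - 3 L$ ($p{\left(L,q \right)} = - 3 L - 3 = -3 - 3 L$)
$z = - \frac{133}{12}$ ($z = - \frac{399}{1 \left(3 - \left(3 + 3 \cdot 4 \left(-3\right)\right)\right)} = - \frac{399}{1 \left(3 - -33\right)} = - \frac{399}{1 \left(3 + \left(-3 + 36\right)\right)} = - \frac{399}{1 \left(3 + 33\right)} = - \frac{399}{1 \cdot 36} = - \frac{399}{36} = \left(-399\right) \frac{1}{36} = - \frac{133}{12} \approx -11.083$)
$8 \left(-6 - 10\right) + z = 8 \left(-6 - 10\right) - \frac{133}{12} = 8 \left(-16\right) - \frac{133}{12} = -128 - \frac{133}{12} = - \frac{1669}{12}$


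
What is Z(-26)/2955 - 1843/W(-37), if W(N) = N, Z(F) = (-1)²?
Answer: 5446102/109335 ≈ 49.811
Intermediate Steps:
Z(F) = 1
Z(-26)/2955 - 1843/W(-37) = 1/2955 - 1843/(-37) = 1*(1/2955) - 1843*(-1/37) = 1/2955 + 1843/37 = 5446102/109335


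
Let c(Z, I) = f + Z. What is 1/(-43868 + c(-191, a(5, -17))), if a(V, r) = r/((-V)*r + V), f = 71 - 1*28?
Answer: -1/44016 ≈ -2.2719e-5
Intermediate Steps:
f = 43 (f = 71 - 28 = 43)
a(V, r) = r/(V - V*r) (a(V, r) = r/(-V*r + V) = r/(V - V*r))
c(Z, I) = 43 + Z
1/(-43868 + c(-191, a(5, -17))) = 1/(-43868 + (43 - 191)) = 1/(-43868 - 148) = 1/(-44016) = -1/44016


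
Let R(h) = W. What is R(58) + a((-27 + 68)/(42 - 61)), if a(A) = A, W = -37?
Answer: -744/19 ≈ -39.158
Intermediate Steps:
R(h) = -37
R(58) + a((-27 + 68)/(42 - 61)) = -37 + (-27 + 68)/(42 - 61) = -37 + 41/(-19) = -37 + 41*(-1/19) = -37 - 41/19 = -744/19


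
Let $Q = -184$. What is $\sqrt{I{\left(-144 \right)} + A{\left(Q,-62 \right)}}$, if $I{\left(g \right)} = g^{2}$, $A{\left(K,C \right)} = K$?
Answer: $2 \sqrt{5138} \approx 143.36$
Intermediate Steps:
$\sqrt{I{\left(-144 \right)} + A{\left(Q,-62 \right)}} = \sqrt{\left(-144\right)^{2} - 184} = \sqrt{20736 - 184} = \sqrt{20552} = 2 \sqrt{5138}$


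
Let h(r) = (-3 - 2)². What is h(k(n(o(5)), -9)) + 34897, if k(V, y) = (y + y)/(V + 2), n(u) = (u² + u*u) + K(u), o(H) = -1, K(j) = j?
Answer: 34922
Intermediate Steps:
n(u) = u + 2*u² (n(u) = (u² + u*u) + u = (u² + u²) + u = 2*u² + u = u + 2*u²)
k(V, y) = 2*y/(2 + V) (k(V, y) = (2*y)/(2 + V) = 2*y/(2 + V))
h(r) = 25 (h(r) = (-5)² = 25)
h(k(n(o(5)), -9)) + 34897 = 25 + 34897 = 34922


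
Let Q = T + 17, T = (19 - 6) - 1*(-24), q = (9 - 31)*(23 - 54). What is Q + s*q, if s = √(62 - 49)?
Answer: 54 + 682*√13 ≈ 2513.0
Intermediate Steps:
s = √13 ≈ 3.6056
q = 682 (q = -22*(-31) = 682)
T = 37 (T = 13 + 24 = 37)
Q = 54 (Q = 37 + 17 = 54)
Q + s*q = 54 + √13*682 = 54 + 682*√13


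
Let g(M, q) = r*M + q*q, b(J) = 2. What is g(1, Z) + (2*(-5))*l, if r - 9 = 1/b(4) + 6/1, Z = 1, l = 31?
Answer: -587/2 ≈ -293.50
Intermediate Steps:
r = 31/2 (r = 9 + (1/2 + 6/1) = 9 + (1*(½) + 6*1) = 9 + (½ + 6) = 9 + 13/2 = 31/2 ≈ 15.500)
g(M, q) = q² + 31*M/2 (g(M, q) = 31*M/2 + q*q = 31*M/2 + q² = q² + 31*M/2)
g(1, Z) + (2*(-5))*l = (1² + (31/2)*1) + (2*(-5))*31 = (1 + 31/2) - 10*31 = 33/2 - 310 = -587/2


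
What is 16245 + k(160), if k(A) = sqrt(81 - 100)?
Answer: 16245 + I*sqrt(19) ≈ 16245.0 + 4.3589*I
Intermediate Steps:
k(A) = I*sqrt(19) (k(A) = sqrt(-19) = I*sqrt(19))
16245 + k(160) = 16245 + I*sqrt(19)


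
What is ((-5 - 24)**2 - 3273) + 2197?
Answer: -235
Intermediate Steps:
((-5 - 24)**2 - 3273) + 2197 = ((-29)**2 - 3273) + 2197 = (841 - 3273) + 2197 = -2432 + 2197 = -235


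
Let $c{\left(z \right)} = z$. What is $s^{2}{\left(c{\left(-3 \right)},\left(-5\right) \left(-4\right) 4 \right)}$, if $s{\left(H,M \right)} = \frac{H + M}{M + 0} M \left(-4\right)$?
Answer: $94864$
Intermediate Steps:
$s{\left(H,M \right)} = - 4 H - 4 M$ ($s{\left(H,M \right)} = \frac{H + M}{M} M \left(-4\right) = \left(H + M\right) \left(-4\right) = - 4 H - 4 M$)
$s^{2}{\left(c{\left(-3 \right)},\left(-5\right) \left(-4\right) 4 \right)} = \left(\left(-4\right) \left(-3\right) - 4 \left(-5\right) \left(-4\right) 4\right)^{2} = \left(12 - 4 \cdot 20 \cdot 4\right)^{2} = \left(12 - 320\right)^{2} = \left(-308\right)^{2} = 94864$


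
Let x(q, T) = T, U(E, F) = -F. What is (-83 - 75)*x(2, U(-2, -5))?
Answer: -790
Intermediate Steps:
(-83 - 75)*x(2, U(-2, -5)) = (-83 - 75)*(-1*(-5)) = -158*5 = -790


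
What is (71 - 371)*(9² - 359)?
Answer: 83400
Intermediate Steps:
(71 - 371)*(9² - 359) = -300*(81 - 359) = -300*(-278) = 83400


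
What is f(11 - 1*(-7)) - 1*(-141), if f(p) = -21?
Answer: 120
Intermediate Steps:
f(11 - 1*(-7)) - 1*(-141) = -21 - 1*(-141) = -21 + 141 = 120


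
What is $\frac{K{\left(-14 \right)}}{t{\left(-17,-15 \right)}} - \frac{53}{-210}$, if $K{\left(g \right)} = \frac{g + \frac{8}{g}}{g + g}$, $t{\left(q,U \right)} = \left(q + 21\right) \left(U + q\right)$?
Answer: $\frac{46723}{188160} \approx 0.24832$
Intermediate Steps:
$t{\left(q,U \right)} = \left(21 + q\right) \left(U + q\right)$
$K{\left(g \right)} = \frac{g + \frac{8}{g}}{2 g}$
$\frac{K{\left(-14 \right)}}{t{\left(-17,-15 \right)}} - \frac{53}{-210} = \frac{\frac{1}{2} + \frac{4}{196}}{\left(-17\right)^{2} + 21 \left(-15\right) + 21 \left(-17\right) - -255} - \frac{53}{-210} = \frac{\frac{1}{2} + 4 \cdot \frac{1}{196}}{289 - 315 - 357 + 255} - - \frac{53}{210} = \frac{\frac{1}{2} + \frac{1}{49}}{-128} + \frac{53}{210} = \frac{51}{98} \left(- \frac{1}{128}\right) + \frac{53}{210} = - \frac{51}{12544} + \frac{53}{210} = \frac{46723}{188160}$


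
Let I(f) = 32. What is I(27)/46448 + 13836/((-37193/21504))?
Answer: -863727611246/107971279 ≈ -7999.6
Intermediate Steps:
I(27)/46448 + 13836/((-37193/21504)) = 32/46448 + 13836/((-37193/21504)) = 32*(1/46448) + 13836/((-37193*1/21504)) = 2/2903 + 13836/(-37193/21504) = 2/2903 + 13836*(-21504/37193) = 2/2903 - 297529344/37193 = -863727611246/107971279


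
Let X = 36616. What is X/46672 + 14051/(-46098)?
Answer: 32254253/67233933 ≈ 0.47973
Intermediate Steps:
X/46672 + 14051/(-46098) = 36616/46672 + 14051/(-46098) = 36616*(1/46672) + 14051*(-1/46098) = 4577/5834 - 14051/46098 = 32254253/67233933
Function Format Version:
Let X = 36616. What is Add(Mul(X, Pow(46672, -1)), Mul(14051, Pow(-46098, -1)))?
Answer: Rational(32254253, 67233933) ≈ 0.47973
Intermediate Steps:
Add(Mul(X, Pow(46672, -1)), Mul(14051, Pow(-46098, -1))) = Add(Mul(36616, Pow(46672, -1)), Mul(14051, Pow(-46098, -1))) = Add(Mul(36616, Rational(1, 46672)), Mul(14051, Rational(-1, 46098))) = Add(Rational(4577, 5834), Rational(-14051, 46098)) = Rational(32254253, 67233933)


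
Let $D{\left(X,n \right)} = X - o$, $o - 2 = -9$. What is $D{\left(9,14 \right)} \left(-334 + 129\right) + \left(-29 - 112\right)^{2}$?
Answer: $16601$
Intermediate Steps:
$o = -7$ ($o = 2 - 9 = -7$)
$D{\left(X,n \right)} = 7 + X$ ($D{\left(X,n \right)} = X - -7 = X + 7 = 7 + X$)
$D{\left(9,14 \right)} \left(-334 + 129\right) + \left(-29 - 112\right)^{2} = \left(7 + 9\right) \left(-334 + 129\right) + \left(-29 - 112\right)^{2} = 16 \left(-205\right) + \left(-141\right)^{2} = -3280 + 19881 = 16601$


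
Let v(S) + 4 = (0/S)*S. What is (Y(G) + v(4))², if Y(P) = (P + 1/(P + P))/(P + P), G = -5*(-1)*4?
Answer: 31348801/2560000 ≈ 12.246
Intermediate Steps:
G = 20 (G = 5*4 = 20)
v(S) = -4 (v(S) = -4 + (0/S)*S = -4 + 0*S = -4 + 0 = -4)
Y(P) = (P + 1/(2*P))/(2*P) (Y(P) = (P + 1/(2*P))/((2*P)) = (P + 1/(2*P))*(1/(2*P)) = (P + 1/(2*P))/(2*P))
(Y(G) + v(4))² = ((½ + (¼)/20²) - 4)² = ((½ + (¼)*(1/400)) - 4)² = ((½ + 1/1600) - 4)² = (801/1600 - 4)² = (-5599/1600)² = 31348801/2560000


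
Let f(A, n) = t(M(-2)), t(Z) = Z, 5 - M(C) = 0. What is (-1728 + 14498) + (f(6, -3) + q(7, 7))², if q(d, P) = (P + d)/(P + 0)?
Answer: 12819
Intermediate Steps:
M(C) = 5 (M(C) = 5 - 1*0 = 5 + 0 = 5)
q(d, P) = (P + d)/P
f(A, n) = 5
(-1728 + 14498) + (f(6, -3) + q(7, 7))² = (-1728 + 14498) + (5 + (7 + 7)/7)² = 12770 + (5 + (⅐)*14)² = 12770 + (5 + 2)² = 12770 + 7² = 12770 + 49 = 12819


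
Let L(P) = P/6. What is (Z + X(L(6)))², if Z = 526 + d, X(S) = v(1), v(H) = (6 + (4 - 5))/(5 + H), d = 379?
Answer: 29539225/36 ≈ 8.2053e+5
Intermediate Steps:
L(P) = P/6 (L(P) = P*(⅙) = P/6)
v(H) = 5/(5 + H) (v(H) = (6 - 1)/(5 + H) = 5/(5 + H))
X(S) = ⅚ (X(S) = 5/(5 + 1) = 5/6 = 5*(⅙) = ⅚)
Z = 905 (Z = 526 + 379 = 905)
(Z + X(L(6)))² = (905 + ⅚)² = (5435/6)² = 29539225/36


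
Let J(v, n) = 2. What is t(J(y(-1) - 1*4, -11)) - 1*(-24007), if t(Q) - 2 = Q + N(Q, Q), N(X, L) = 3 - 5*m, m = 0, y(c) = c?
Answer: 24014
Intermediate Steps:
N(X, L) = 3 (N(X, L) = 3 - 5*0 = 3 + 0 = 3)
t(Q) = 5 + Q (t(Q) = 2 + (Q + 3) = 2 + (3 + Q) = 5 + Q)
t(J(y(-1) - 1*4, -11)) - 1*(-24007) = (5 + 2) - 1*(-24007) = 7 + 24007 = 24014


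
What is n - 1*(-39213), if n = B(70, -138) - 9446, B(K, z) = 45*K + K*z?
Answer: 23257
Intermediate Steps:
n = -15956 (n = 70*(45 - 138) - 9446 = 70*(-93) - 9446 = -6510 - 9446 = -15956)
n - 1*(-39213) = -15956 - 1*(-39213) = -15956 + 39213 = 23257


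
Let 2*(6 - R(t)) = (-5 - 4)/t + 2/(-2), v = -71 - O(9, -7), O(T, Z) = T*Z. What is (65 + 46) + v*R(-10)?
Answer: 313/5 ≈ 62.600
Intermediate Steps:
v = -8 (v = -71 - 9*(-7) = -71 - 1*(-63) = -71 + 63 = -8)
R(t) = 13/2 + 9/(2*t) (R(t) = 6 - ((-5 - 4)/t + 2/(-2))/2 = 6 - (-9/t + 2*(-½))/2 = 6 - (-9/t - 1)/2 = 6 - (-1 - 9/t)/2 = 6 + (½ + 9/(2*t)) = 13/2 + 9/(2*t))
(65 + 46) + v*R(-10) = (65 + 46) - 4*(9 + 13*(-10))/(-10) = 111 - 4*(-1)*(9 - 130)/10 = 111 - 4*(-1)*(-121)/10 = 111 - 8*121/20 = 111 - 242/5 = 313/5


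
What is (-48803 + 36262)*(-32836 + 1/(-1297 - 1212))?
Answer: 1033196869025/2509 ≈ 4.1180e+8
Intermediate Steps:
(-48803 + 36262)*(-32836 + 1/(-1297 - 1212)) = -12541*(-32836 + 1/(-2509)) = -12541*(-32836 + 1*(-1/2509)) = -12541*(-32836 - 1/2509) = -12541*(-82385525/2509) = 1033196869025/2509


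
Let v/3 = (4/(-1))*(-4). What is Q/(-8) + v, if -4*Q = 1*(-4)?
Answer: 383/8 ≈ 47.875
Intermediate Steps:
Q = 1 (Q = -(-4)/4 = -¼*(-4) = 1)
v = 48 (v = 3*((4/(-1))*(-4)) = 3*((4*(-1))*(-4)) = 3*(-4*(-4)) = 3*16 = 48)
Q/(-8) + v = 1/(-8) + 48 = 1*(-⅛) + 48 = -⅛ + 48 = 383/8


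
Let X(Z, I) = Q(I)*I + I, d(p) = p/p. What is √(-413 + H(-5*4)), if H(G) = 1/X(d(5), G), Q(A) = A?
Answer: I*√14909205/190 ≈ 20.322*I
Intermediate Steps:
d(p) = 1
X(Z, I) = I + I² (X(Z, I) = I*I + I = I² + I = I + I²)
H(G) = 1/(G*(1 + G))
√(-413 + H(-5*4)) = √(-413 + 1/(((-5*4))*(1 - 5*4))) = √(-413 + 1/((-20)*(1 - 20))) = √(-413 - 1/20/(-19)) = √(-413 - 1/20*(-1/19)) = √(-413 + 1/380) = √(-156939/380) = I*√14909205/190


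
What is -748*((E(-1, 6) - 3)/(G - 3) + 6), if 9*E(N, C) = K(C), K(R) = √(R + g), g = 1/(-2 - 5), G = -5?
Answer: -9537/2 + 187*√287/126 ≈ -4743.4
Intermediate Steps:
g = -⅐ (g = 1/(-7) = -⅐ ≈ -0.14286)
K(R) = √(-⅐ + R) (K(R) = √(R - ⅐) = √(-⅐ + R))
E(N, C) = √(-7 + 49*C)/63 (E(N, C) = (√(-7 + 49*C)/7)/9 = √(-7 + 49*C)/63)
-748*((E(-1, 6) - 3)/(G - 3) + 6) = -748*((√(-7 + 49*6)/63 - 3)/(-5 - 3) + 6) = -748*((√(-7 + 294)/63 - 3)/(-8) + 6) = -748*((√287/63 - 3)*(-⅛) + 6) = -748*((-3 + √287/63)*(-⅛) + 6) = -748*((3/8 - √287/504) + 6) = -748*(51/8 - √287/504) = -68*(561/8 - 11*√287/504) = -9537/2 + 187*√287/126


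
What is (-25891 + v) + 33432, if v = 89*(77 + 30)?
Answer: 17064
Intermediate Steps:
v = 9523 (v = 89*107 = 9523)
(-25891 + v) + 33432 = (-25891 + 9523) + 33432 = -16368 + 33432 = 17064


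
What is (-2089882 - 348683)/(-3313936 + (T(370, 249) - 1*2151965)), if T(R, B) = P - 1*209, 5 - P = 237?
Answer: 812855/1822114 ≈ 0.44611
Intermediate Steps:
P = -232 (P = 5 - 1*237 = 5 - 237 = -232)
T(R, B) = -441 (T(R, B) = -232 - 1*209 = -232 - 209 = -441)
(-2089882 - 348683)/(-3313936 + (T(370, 249) - 1*2151965)) = (-2089882 - 348683)/(-3313936 + (-441 - 1*2151965)) = -2438565/(-3313936 + (-441 - 2151965)) = -2438565/(-3313936 - 2152406) = -2438565/(-5466342) = -2438565*(-1/5466342) = 812855/1822114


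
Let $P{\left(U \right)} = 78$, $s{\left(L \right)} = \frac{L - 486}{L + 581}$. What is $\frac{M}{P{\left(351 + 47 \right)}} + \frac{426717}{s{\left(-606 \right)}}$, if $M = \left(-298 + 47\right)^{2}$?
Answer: $\frac{11549939}{1092} \approx 10577.0$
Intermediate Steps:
$s{\left(L \right)} = \frac{-486 + L}{581 + L}$
$M = 63001$ ($M = \left(-251\right)^{2} = 63001$)
$\frac{M}{P{\left(351 + 47 \right)}} + \frac{426717}{s{\left(-606 \right)}} = \frac{63001}{78} + \frac{426717}{\frac{1}{581 - 606} \left(-486 - 606\right)} = 63001 \cdot \frac{1}{78} + \frac{426717}{\frac{1}{-25} \left(-1092\right)} = \frac{63001}{78} + \frac{426717}{\left(- \frac{1}{25}\right) \left(-1092\right)} = \frac{63001}{78} + \frac{426717}{\frac{1092}{25}} = \frac{63001}{78} + 426717 \cdot \frac{25}{1092} = \frac{63001}{78} + \frac{3555975}{364} = \frac{11549939}{1092}$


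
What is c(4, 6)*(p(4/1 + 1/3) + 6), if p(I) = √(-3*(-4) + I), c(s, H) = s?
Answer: 24 + 28*√3/3 ≈ 40.166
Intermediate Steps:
p(I) = √(12 + I)
c(4, 6)*(p(4/1 + 1/3) + 6) = 4*(√(12 + (4/1 + 1/3)) + 6) = 4*(√(12 + (4*1 + 1*(⅓))) + 6) = 4*(√(12 + (4 + ⅓)) + 6) = 4*(√(12 + 13/3) + 6) = 4*(√(49/3) + 6) = 4*(7*√3/3 + 6) = 4*(6 + 7*√3/3) = 24 + 28*√3/3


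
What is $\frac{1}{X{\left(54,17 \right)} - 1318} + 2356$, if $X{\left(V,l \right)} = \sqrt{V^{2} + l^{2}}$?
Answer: $\frac{4085111846}{1733919} - \frac{\sqrt{3205}}{1733919} \approx 2356.0$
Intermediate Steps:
$\frac{1}{X{\left(54,17 \right)} - 1318} + 2356 = \frac{1}{\sqrt{54^{2} + 17^{2}} - 1318} + 2356 = \frac{1}{\sqrt{2916 + 289} - 1318} + 2356 = \frac{1}{\sqrt{3205} - 1318} + 2356 = \frac{1}{-1318 + \sqrt{3205}} + 2356 = 2356 + \frac{1}{-1318 + \sqrt{3205}}$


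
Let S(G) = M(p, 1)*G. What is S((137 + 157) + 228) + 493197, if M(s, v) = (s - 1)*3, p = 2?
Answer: 494763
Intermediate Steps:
M(s, v) = -3 + 3*s (M(s, v) = (-1 + s)*3 = -3 + 3*s)
S(G) = 3*G (S(G) = (-3 + 3*2)*G = (-3 + 6)*G = 3*G)
S((137 + 157) + 228) + 493197 = 3*((137 + 157) + 228) + 493197 = 3*(294 + 228) + 493197 = 3*522 + 493197 = 1566 + 493197 = 494763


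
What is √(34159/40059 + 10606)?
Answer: √1891229512763/13353 ≈ 102.99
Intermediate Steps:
√(34159/40059 + 10606) = √(424899913/40059) = √1891229512763/13353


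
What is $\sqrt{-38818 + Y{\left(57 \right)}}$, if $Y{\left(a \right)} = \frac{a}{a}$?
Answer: $3 i \sqrt{4313} \approx 197.02 i$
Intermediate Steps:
$Y{\left(a \right)} = 1$
$\sqrt{-38818 + Y{\left(57 \right)}} = \sqrt{-38818 + 1} = \sqrt{-38817} = 3 i \sqrt{4313}$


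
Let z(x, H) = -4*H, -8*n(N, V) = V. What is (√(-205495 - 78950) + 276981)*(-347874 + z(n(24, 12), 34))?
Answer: -96392157810 - 7308210*I*√645 ≈ -9.6392e+10 - 1.8561e+8*I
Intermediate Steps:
n(N, V) = -V/8
(√(-205495 - 78950) + 276981)*(-347874 + z(n(24, 12), 34)) = (√(-205495 - 78950) + 276981)*(-347874 - 4*34) = (√(-284445) + 276981)*(-347874 - 136) = (21*I*√645 + 276981)*(-348010) = (276981 + 21*I*√645)*(-348010) = -96392157810 - 7308210*I*√645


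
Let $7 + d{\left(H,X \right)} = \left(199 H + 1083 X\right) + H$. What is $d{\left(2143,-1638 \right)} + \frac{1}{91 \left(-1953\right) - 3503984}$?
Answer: $- \frac{4953225011228}{3681707} \approx -1.3454 \cdot 10^{6}$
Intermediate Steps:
$d{\left(H,X \right)} = -7 + 200 H + 1083 X$ ($d{\left(H,X \right)} = -7 + \left(\left(199 H + 1083 X\right) + H\right) = -7 + \left(200 H + 1083 X\right) = -7 + 200 H + 1083 X$)
$d{\left(2143,-1638 \right)} + \frac{1}{91 \left(-1953\right) - 3503984} = \left(-7 + 200 \cdot 2143 + 1083 \left(-1638\right)\right) + \frac{1}{91 \left(-1953\right) - 3503984} = \left(-7 + 428600 - 1773954\right) + \frac{1}{-177723 - 3503984} = -1345361 + \frac{1}{-3681707} = -1345361 - \frac{1}{3681707} = - \frac{4953225011228}{3681707}$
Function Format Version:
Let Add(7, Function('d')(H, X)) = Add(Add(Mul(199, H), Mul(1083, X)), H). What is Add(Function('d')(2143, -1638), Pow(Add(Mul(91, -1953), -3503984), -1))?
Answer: Rational(-4953225011228, 3681707) ≈ -1.3454e+6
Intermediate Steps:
Function('d')(H, X) = Add(-7, Mul(200, H), Mul(1083, X)) (Function('d')(H, X) = Add(-7, Add(Add(Mul(199, H), Mul(1083, X)), H)) = Add(-7, Add(Mul(200, H), Mul(1083, X))) = Add(-7, Mul(200, H), Mul(1083, X)))
Add(Function('d')(2143, -1638), Pow(Add(Mul(91, -1953), -3503984), -1)) = Add(Add(-7, Mul(200, 2143), Mul(1083, -1638)), Pow(Add(Mul(91, -1953), -3503984), -1)) = Add(Add(-7, 428600, -1773954), Pow(Add(-177723, -3503984), -1)) = Add(-1345361, Pow(-3681707, -1)) = Add(-1345361, Rational(-1, 3681707)) = Rational(-4953225011228, 3681707)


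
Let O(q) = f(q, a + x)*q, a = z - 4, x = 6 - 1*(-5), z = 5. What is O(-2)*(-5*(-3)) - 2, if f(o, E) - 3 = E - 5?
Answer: -302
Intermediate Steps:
x = 11 (x = 6 + 5 = 11)
a = 1 (a = 5 - 4 = 1)
f(o, E) = -2 + E (f(o, E) = 3 + (E - 5) = 3 + (-5 + E) = -2 + E)
O(q) = 10*q (O(q) = (-2 + (1 + 11))*q = (-2 + 12)*q = 10*q)
O(-2)*(-5*(-3)) - 2 = (10*(-2))*(-5*(-3)) - 2 = -20*15 - 2 = -300 - 2 = -302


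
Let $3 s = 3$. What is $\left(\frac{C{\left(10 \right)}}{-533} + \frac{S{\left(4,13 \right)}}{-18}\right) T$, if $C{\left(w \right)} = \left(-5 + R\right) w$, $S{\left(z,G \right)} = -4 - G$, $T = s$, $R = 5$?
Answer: $\frac{17}{18} \approx 0.94444$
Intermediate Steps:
$s = 1$ ($s = \frac{1}{3} \cdot 3 = 1$)
$T = 1$
$C{\left(w \right)} = 0$ ($C{\left(w \right)} = \left(-5 + 5\right) w = 0 w = 0$)
$\left(\frac{C{\left(10 \right)}}{-533} + \frac{S{\left(4,13 \right)}}{-18}\right) T = \left(\frac{0}{-533} + \frac{-4 - 13}{-18}\right) 1 = \left(0 \left(- \frac{1}{533}\right) + \left(-4 - 13\right) \left(- \frac{1}{18}\right)\right) 1 = \left(0 - - \frac{17}{18}\right) 1 = \left(0 + \frac{17}{18}\right) 1 = \frac{17}{18} \cdot 1 = \frac{17}{18}$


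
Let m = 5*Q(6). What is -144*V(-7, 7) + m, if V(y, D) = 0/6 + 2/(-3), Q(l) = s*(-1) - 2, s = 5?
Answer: 61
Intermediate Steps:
Q(l) = -7 (Q(l) = 5*(-1) - 2 = -5 - 2 = -7)
m = -35 (m = 5*(-7) = -35)
V(y, D) = -⅔ (V(y, D) = 0*(⅙) + 2*(-⅓) = 0 - ⅔ = -⅔)
-144*V(-7, 7) + m = -144*(-⅔) - 35 = 96 - 35 = 61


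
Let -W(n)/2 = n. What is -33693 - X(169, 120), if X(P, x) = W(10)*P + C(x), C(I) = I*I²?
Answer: -1758313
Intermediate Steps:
W(n) = -2*n
C(I) = I³
X(P, x) = x³ - 20*P (X(P, x) = (-2*10)*P + x³ = -20*P + x³ = x³ - 20*P)
-33693 - X(169, 120) = -33693 - (120³ - 20*169) = -33693 - (1728000 - 3380) = -33693 - 1*1724620 = -33693 - 1724620 = -1758313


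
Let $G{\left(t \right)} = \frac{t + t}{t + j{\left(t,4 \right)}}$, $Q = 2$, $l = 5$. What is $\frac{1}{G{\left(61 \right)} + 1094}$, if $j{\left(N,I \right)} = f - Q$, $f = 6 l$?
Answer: $\frac{89}{97488} \approx 0.00091293$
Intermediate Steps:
$f = 30$ ($f = 6 \cdot 5 = 30$)
$j{\left(N,I \right)} = 28$ ($j{\left(N,I \right)} = 30 - 2 = 28$)
$G{\left(t \right)} = \frac{2 t}{28 + t}$ ($G{\left(t \right)} = \frac{t + t}{t + 28} = \frac{2 t}{28 + t}$)
$\frac{1}{G{\left(61 \right)} + 1094} = \frac{1}{2 \cdot 61 \frac{1}{28 + 61} + 1094} = \frac{1}{2 \cdot 61 \cdot \frac{1}{89} + 1094} = \frac{1}{\frac{122}{89} + 1094} = \frac{1}{\frac{97488}{89}} = \frac{89}{97488}$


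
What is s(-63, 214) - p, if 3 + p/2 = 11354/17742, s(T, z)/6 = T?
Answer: -3311366/8871 ≈ -373.28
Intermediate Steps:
s(T, z) = 6*T
p = -41872/8871 (p = -6 + 2*(11354/17742) = -6 + 2*(11354*(1/17742)) = -6 + 2*(5677/8871) = -6 + 11354/8871 = -41872/8871 ≈ -4.7201)
s(-63, 214) - p = 6*(-63) - 1*(-41872/8871) = -378 + 41872/8871 = -3311366/8871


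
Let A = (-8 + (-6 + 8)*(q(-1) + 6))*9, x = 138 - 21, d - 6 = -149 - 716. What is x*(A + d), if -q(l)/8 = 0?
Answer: -96291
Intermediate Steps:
d = -859 (d = 6 + (-149 - 716) = 6 - 865 = -859)
q(l) = 0 (q(l) = -8*0 = 0)
x = 117
A = 36 (A = (-8 + (-6 + 8)*(0 + 6))*9 = (-8 + 2*6)*9 = (-8 + 12)*9 = 4*9 = 36)
x*(A + d) = 117*(36 - 859) = 117*(-823) = -96291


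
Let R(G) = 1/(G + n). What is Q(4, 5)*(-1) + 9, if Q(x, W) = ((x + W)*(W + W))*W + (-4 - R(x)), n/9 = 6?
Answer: -25345/58 ≈ -436.98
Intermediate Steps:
n = 54 (n = 9*6 = 54)
R(G) = 1/(54 + G) (R(G) = 1/(G + 54) = 1/(54 + G))
Q(x, W) = -4 - 1/(54 + x) + 2*W**2*(W + x) (Q(x, W) = ((x + W)*(W + W))*W + (-4 - 1/(54 + x)) = ((W + x)*(2*W))*W + (-4 - 1/(54 + x)) = (2*W*(W + x))*W + (-4 - 1/(54 + x)) = 2*W**2*(W + x) + (-4 - 1/(54 + x)) = -4 - 1/(54 + x) + 2*W**2*(W + x))
Q(4, 5)*(-1) + 9 = ((-1 + 2*(54 + 4)*(-2 + 5**3 + 4*5**2))/(54 + 4))*(-1) + 9 = ((-1 + 2*58*(-2 + 125 + 4*25))/58)*(-1) + 9 = ((-1 + 2*58*(-2 + 125 + 100))/58)*(-1) + 9 = ((-1 + 2*58*223)/58)*(-1) + 9 = ((-1 + 25868)/58)*(-1) + 9 = ((1/58)*25867)*(-1) + 9 = (25867/58)*(-1) + 9 = -25867/58 + 9 = -25345/58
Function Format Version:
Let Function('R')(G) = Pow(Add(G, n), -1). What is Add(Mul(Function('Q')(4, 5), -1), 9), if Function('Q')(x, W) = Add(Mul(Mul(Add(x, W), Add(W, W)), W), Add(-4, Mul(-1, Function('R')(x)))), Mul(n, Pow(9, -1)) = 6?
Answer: Rational(-25345, 58) ≈ -436.98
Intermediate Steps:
n = 54 (n = Mul(9, 6) = 54)
Function('R')(G) = Pow(Add(54, G), -1) (Function('R')(G) = Pow(Add(G, 54), -1) = Pow(Add(54, G), -1))
Function('Q')(x, W) = Add(-4, Mul(-1, Pow(Add(54, x), -1)), Mul(2, Pow(W, 2), Add(W, x))) (Function('Q')(x, W) = Add(Mul(Mul(Add(x, W), Add(W, W)), W), Add(-4, Mul(-1, Pow(Add(54, x), -1)))) = Add(Mul(Mul(Add(W, x), Mul(2, W)), W), Add(-4, Mul(-1, Pow(Add(54, x), -1)))) = Add(Mul(Mul(2, W, Add(W, x)), W), Add(-4, Mul(-1, Pow(Add(54, x), -1)))) = Add(Mul(2, Pow(W, 2), Add(W, x)), Add(-4, Mul(-1, Pow(Add(54, x), -1)))) = Add(-4, Mul(-1, Pow(Add(54, x), -1)), Mul(2, Pow(W, 2), Add(W, x))))
Add(Mul(Function('Q')(4, 5), -1), 9) = Add(Mul(Mul(Pow(Add(54, 4), -1), Add(-1, Mul(2, Add(54, 4), Add(-2, Pow(5, 3), Mul(4, Pow(5, 2)))))), -1), 9) = Add(Mul(Mul(Pow(58, -1), Add(-1, Mul(2, 58, Add(-2, 125, Mul(4, 25))))), -1), 9) = Add(Mul(Mul(Rational(1, 58), Add(-1, Mul(2, 58, Add(-2, 125, 100)))), -1), 9) = Add(Mul(Mul(Rational(1, 58), Add(-1, Mul(2, 58, 223))), -1), 9) = Add(Mul(Mul(Rational(1, 58), Add(-1, 25868)), -1), 9) = Add(Mul(Mul(Rational(1, 58), 25867), -1), 9) = Add(Mul(Rational(25867, 58), -1), 9) = Add(Rational(-25867, 58), 9) = Rational(-25345, 58)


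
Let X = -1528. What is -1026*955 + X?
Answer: -981358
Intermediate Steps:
-1026*955 + X = -1026*955 - 1528 = -979830 - 1528 = -981358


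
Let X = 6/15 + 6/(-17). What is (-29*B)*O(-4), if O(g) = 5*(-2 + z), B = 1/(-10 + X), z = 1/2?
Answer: -12325/564 ≈ -21.853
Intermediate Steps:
X = 4/85 (X = 6*(1/15) + 6*(-1/17) = ⅖ - 6/17 = 4/85 ≈ 0.047059)
z = ½ ≈ 0.50000
B = -85/846 (B = 1/(-10 + 4/85) = 1/(-846/85) = -85/846 ≈ -0.10047)
O(g) = -15/2 (O(g) = 5*(-2 + ½) = 5*(-3/2) = -15/2)
(-29*B)*O(-4) = -29*(-85/846)*(-15/2) = (2465/846)*(-15/2) = -12325/564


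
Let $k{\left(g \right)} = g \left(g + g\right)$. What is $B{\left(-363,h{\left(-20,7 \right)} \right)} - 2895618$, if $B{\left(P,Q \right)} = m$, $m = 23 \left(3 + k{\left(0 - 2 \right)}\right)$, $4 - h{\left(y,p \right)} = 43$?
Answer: $-2895365$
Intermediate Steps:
$h{\left(y,p \right)} = -39$ ($h{\left(y,p \right)} = 4 - 43 = -39$)
$k{\left(g \right)} = 2 g^{2}$ ($k{\left(g \right)} = g 2 g = 2 g^{2}$)
$m = 253$ ($m = 23 \left(3 + 2 \left(0 - 2\right)^{2}\right) = 23 \left(3 + 2 \left(-2\right)^{2}\right) = 23 \left(3 + 2 \cdot 4\right) = 23 \left(3 + 8\right) = 23 \cdot 11 = 253$)
$B{\left(P,Q \right)} = 253$
$B{\left(-363,h{\left(-20,7 \right)} \right)} - 2895618 = 253 - 2895618 = -2895365$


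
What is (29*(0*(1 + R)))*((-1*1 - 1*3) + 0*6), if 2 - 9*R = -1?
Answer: 0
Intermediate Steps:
R = ⅓ (R = 2/9 - ⅑*(-1) = 2/9 + ⅑ = ⅓ ≈ 0.33333)
(29*(0*(1 + R)))*((-1*1 - 1*3) + 0*6) = (29*(0*(1 + ⅓)))*((-1*1 - 1*3) + 0*6) = (29*(0*(4/3)))*((-1 - 3) + 0) = (29*0)*(-4 + 0) = 0*(-4) = 0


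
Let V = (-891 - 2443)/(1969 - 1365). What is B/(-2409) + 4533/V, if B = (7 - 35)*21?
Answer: -1098952966/1338601 ≈ -820.97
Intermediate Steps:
V = -1667/302 (V = -3334/604 = -3334*1/604 = -1667/302 ≈ -5.5199)
B = -588 (B = -28*21 = -588)
B/(-2409) + 4533/V = -588/(-2409) + 4533/(-1667/302) = -588*(-1/2409) + 4533*(-302/1667) = 196/803 - 1368966/1667 = -1098952966/1338601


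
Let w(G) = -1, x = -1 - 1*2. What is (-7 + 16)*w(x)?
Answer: -9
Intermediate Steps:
x = -3 (x = -1 - 2 = -3)
(-7 + 16)*w(x) = (-7 + 16)*(-1) = 9*(-1) = -9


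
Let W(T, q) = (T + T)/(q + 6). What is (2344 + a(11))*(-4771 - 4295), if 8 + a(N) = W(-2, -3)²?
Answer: -63582880/3 ≈ -2.1194e+7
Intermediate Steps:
W(T, q) = 2*T/(6 + q) (W(T, q) = (2*T)/(6 + q) = 2*T/(6 + q))
a(N) = -56/9 (a(N) = -8 + (2*(-2)/(6 - 3))² = -8 + (2*(-2)/3)² = -8 + (2*(-2)*(⅓))² = -8 + (-4/3)² = -8 + 16/9 = -56/9)
(2344 + a(11))*(-4771 - 4295) = (2344 - 56/9)*(-4771 - 4295) = (21040/9)*(-9066) = -63582880/3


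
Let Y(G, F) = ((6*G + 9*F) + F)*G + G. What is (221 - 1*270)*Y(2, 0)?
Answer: -1274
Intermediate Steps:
Y(G, F) = G + G*(6*G + 10*F) (Y(G, F) = (6*G + 10*F)*G + G = G*(6*G + 10*F) + G = G + G*(6*G + 10*F))
(221 - 1*270)*Y(2, 0) = (221 - 1*270)*(2*(1 + 6*2 + 10*0)) = (221 - 270)*(2*(1 + 12 + 0)) = -98*13 = -49*26 = -1274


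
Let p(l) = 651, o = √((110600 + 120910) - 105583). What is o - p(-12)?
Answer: -651 + √125927 ≈ -296.14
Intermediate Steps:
o = √125927 (o = √(231510 - 105583) = √125927 ≈ 354.86)
o - p(-12) = √125927 - 1*651 = √125927 - 651 = -651 + √125927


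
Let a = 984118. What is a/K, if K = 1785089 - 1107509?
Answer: 492059/338790 ≈ 1.4524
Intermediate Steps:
K = 677580
a/K = 984118/677580 = 984118*(1/677580) = 492059/338790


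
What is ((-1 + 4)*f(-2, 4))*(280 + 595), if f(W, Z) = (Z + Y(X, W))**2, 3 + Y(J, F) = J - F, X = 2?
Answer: 65625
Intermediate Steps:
Y(J, F) = -3 + J - F (Y(J, F) = -3 + (J - F) = -3 + J - F)
f(W, Z) = (-1 + Z - W)**2 (f(W, Z) = (Z + (-3 + 2 - W))**2 = (Z + (-1 - W))**2 = (-1 + Z - W)**2)
((-1 + 4)*f(-2, 4))*(280 + 595) = ((-1 + 4)*(1 - 2 - 1*4)**2)*(280 + 595) = (3*(1 - 2 - 4)**2)*875 = (3*(-5)**2)*875 = (3*25)*875 = 75*875 = 65625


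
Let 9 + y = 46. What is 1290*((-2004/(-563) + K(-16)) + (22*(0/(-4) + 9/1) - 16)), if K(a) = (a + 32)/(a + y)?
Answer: 947237540/3941 ≈ 2.4035e+5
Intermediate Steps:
y = 37 (y = -9 + 46 = 37)
K(a) = (32 + a)/(37 + a) (K(a) = (a + 32)/(a + 37) = (32 + a)/(37 + a))
1290*((-2004/(-563) + K(-16)) + (22*(0/(-4) + 9/1) - 16)) = 1290*((-2004/(-563) + (32 - 16)/(37 - 16)) + (22*(0/(-4) + 9/1) - 16)) = 1290*((-2004*(-1/563) + 16/21) + (22*(0*(-1/4) + 9*1) - 16)) = 1290*((2004/563 + (1/21)*16) + (22*(0 + 9) - 16)) = 1290*((2004/563 + 16/21) + (22*9 - 16)) = 1290*(51092/11823 + (198 - 16)) = 1290*(51092/11823 + 182) = 1290*(2202878/11823) = 947237540/3941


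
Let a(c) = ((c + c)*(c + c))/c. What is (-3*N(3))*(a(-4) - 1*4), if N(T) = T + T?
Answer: 360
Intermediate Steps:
N(T) = 2*T
a(c) = 4*c (a(c) = ((2*c)*(2*c))/c = (4*c**2)/c = 4*c)
(-3*N(3))*(a(-4) - 1*4) = (-6*3)*(4*(-4) - 1*4) = (-3*6)*(-16 - 4) = -18*(-20) = 360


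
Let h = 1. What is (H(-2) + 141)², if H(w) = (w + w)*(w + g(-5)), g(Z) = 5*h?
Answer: 16641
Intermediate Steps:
g(Z) = 5 (g(Z) = 5*1 = 5)
H(w) = 2*w*(5 + w) (H(w) = (w + w)*(w + 5) = (2*w)*(5 + w) = 2*w*(5 + w))
(H(-2) + 141)² = (2*(-2)*(5 - 2) + 141)² = (2*(-2)*3 + 141)² = (-12 + 141)² = 129² = 16641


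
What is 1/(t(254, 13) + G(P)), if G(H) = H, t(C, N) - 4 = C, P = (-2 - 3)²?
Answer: 1/283 ≈ 0.0035336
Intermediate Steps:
P = 25 (P = (-5)² = 25)
t(C, N) = 4 + C
1/(t(254, 13) + G(P)) = 1/((4 + 254) + 25) = 1/(258 + 25) = 1/283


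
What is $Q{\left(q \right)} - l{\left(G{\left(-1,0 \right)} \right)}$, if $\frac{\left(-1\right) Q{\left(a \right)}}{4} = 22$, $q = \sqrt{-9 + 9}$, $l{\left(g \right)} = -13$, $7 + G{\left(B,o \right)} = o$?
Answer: $-75$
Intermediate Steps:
$G{\left(B,o \right)} = -7 + o$
$q = 0$ ($q = \sqrt{0} = 0$)
$Q{\left(a \right)} = -88$ ($Q{\left(a \right)} = \left(-4\right) 22 = -88$)
$Q{\left(q \right)} - l{\left(G{\left(-1,0 \right)} \right)} = -88 - -13 = -88 + 13 = -75$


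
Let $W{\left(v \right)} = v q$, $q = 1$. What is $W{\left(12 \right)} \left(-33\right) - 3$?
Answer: $-399$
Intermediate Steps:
$W{\left(v \right)} = v$ ($W{\left(v \right)} = v 1 = v$)
$W{\left(12 \right)} \left(-33\right) - 3 = 12 \left(-33\right) - 3 = -396 - 3 = -399$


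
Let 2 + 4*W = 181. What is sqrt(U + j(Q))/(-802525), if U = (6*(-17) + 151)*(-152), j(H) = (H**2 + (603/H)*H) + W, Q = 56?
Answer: -I*sqrt(14657)/1605050 ≈ -7.5428e-5*I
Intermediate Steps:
W = 179/4 (W = -1/2 + (1/4)*181 = -1/2 + 181/4 = 179/4 ≈ 44.750)
j(H) = 2591/4 + H**2 (j(H) = (H**2 + (603/H)*H) + 179/4 = (H**2 + 603) + 179/4 = (603 + H**2) + 179/4 = 2591/4 + H**2)
U = -7448 (U = (-102 + 151)*(-152) = 49*(-152) = -7448)
sqrt(U + j(Q))/(-802525) = sqrt(-7448 + (2591/4 + 56**2))/(-802525) = sqrt(-7448 + (2591/4 + 3136))*(-1/802525) = sqrt(-7448 + 15135/4)*(-1/802525) = sqrt(-14657/4)*(-1/802525) = (I*sqrt(14657)/2)*(-1/802525) = -I*sqrt(14657)/1605050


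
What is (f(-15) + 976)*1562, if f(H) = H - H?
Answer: 1524512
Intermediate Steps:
f(H) = 0
(f(-15) + 976)*1562 = (0 + 976)*1562 = 976*1562 = 1524512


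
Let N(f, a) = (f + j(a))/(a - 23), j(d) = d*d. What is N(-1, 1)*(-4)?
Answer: 0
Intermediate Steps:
j(d) = d²
N(f, a) = (f + a²)/(-23 + a) (N(f, a) = (f + a²)/(a - 23) = (f + a²)/(-23 + a))
N(-1, 1)*(-4) = ((-1 + 1²)/(-23 + 1))*(-4) = ((-1 + 1)/(-22))*(-4) = -1/22*0*(-4) = 0*(-4) = 0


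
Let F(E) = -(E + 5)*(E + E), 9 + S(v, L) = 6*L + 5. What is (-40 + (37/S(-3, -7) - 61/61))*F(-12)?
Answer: 161532/23 ≈ 7023.1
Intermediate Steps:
S(v, L) = -4 + 6*L (S(v, L) = -9 + (6*L + 5) = -9 + (5 + 6*L) = -4 + 6*L)
F(E) = -2*E*(5 + E) (F(E) = -(5 + E)*2*E = -2*E*(5 + E))
(-40 + (37/S(-3, -7) - 61/61))*F(-12) = (-40 + (37/(-4 + 6*(-7)) - 61/61))*(-2*(-12)*(5 - 12)) = (-40 + (37/(-4 - 42) - 61*1/61))*(-2*(-12)*(-7)) = (-40 + (37/(-46) - 1))*(-168) = (-40 + (37*(-1/46) - 1))*(-168) = (-40 + (-37/46 - 1))*(-168) = (-40 - 83/46)*(-168) = -1923/46*(-168) = 161532/23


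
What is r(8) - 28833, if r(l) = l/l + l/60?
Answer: -432478/15 ≈ -28832.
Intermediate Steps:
r(l) = 1 + l/60 (r(l) = 1 + l*(1/60) = 1 + l/60)
r(8) - 28833 = (1 + (1/60)*8) - 28833 = (1 + 2/15) - 28833 = 17/15 - 28833 = -432478/15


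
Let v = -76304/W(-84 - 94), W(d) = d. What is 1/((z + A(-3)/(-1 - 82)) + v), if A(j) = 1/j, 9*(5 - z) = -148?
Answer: 66483/29925502 ≈ 0.0022216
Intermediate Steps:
z = 193/9 (z = 5 - ⅑*(-148) = 5 + 148/9 = 193/9 ≈ 21.444)
v = 38152/89 (v = -76304/(-84 - 94) = -76304/(-178) = -76304*(-1/178) = 38152/89 ≈ 428.67)
1/((z + A(-3)/(-1 - 82)) + v) = 1/((193/9 + 1/((-3)*(-1 - 82))) + 38152/89) = 1/((193/9 - ⅓/(-83)) + 38152/89) = 1/((193/9 - ⅓*(-1/83)) + 38152/89) = 1/((193/9 + 1/249) + 38152/89) = 1/(16022/747 + 38152/89) = 1/(29925502/66483) = 66483/29925502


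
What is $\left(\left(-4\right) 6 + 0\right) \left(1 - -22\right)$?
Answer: $-552$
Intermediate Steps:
$\left(\left(-4\right) 6 + 0\right) \left(1 - -22\right) = \left(-24 + 0\right) \left(1 + 22\right) = \left(-24\right) 23 = -552$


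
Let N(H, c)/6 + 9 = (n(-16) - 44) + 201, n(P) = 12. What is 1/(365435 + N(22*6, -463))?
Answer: 1/366395 ≈ 2.7293e-6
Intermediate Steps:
N(H, c) = 960 (N(H, c) = -54 + 6*((12 - 44) + 201) = -54 + 6*(-32 + 201) = -54 + 6*169 = -54 + 1014 = 960)
1/(365435 + N(22*6, -463)) = 1/(365435 + 960) = 1/366395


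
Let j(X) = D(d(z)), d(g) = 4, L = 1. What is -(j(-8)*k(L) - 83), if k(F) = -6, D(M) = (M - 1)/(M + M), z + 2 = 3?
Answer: 341/4 ≈ 85.250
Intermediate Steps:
z = 1 (z = -2 + 3 = 1)
D(M) = (-1 + M)/(2*M) (D(M) = (-1 + M)/((2*M)) = (-1 + M)*(1/(2*M)) = (-1 + M)/(2*M))
j(X) = 3/8 (j(X) = (1/2)*(-1 + 4)/4 = (1/2)*(1/4)*3 = 3/8)
-(j(-8)*k(L) - 83) = -((3/8)*(-6) - 83) = -(-9/4 - 83) = -1*(-341/4) = 341/4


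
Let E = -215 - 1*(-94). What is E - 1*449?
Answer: -570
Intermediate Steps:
E = -121 (E = -215 + 94 = -121)
E - 1*449 = -121 - 1*449 = -121 - 449 = -570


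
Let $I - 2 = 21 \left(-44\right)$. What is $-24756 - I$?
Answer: $-23834$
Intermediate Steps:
$I = -922$ ($I = 2 + 21 \left(-44\right) = 2 - 924 = -922$)
$-24756 - I = -24756 - -922 = -24756 + 922 = -23834$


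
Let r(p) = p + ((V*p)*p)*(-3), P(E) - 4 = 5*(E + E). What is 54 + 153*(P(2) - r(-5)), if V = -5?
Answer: -52884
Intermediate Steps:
P(E) = 4 + 10*E (P(E) = 4 + 5*(E + E) = 4 + 5*(2*E) = 4 + 10*E)
r(p) = p + 15*p**2 (r(p) = p + ((-5*p)*p)*(-3) = p - 5*p**2*(-3) = p + 15*p**2)
54 + 153*(P(2) - r(-5)) = 54 + 153*((4 + 10*2) - (-5)*(1 + 15*(-5))) = 54 + 153*((4 + 20) - (-5)*(1 - 75)) = 54 + 153*(24 - (-5)*(-74)) = 54 + 153*(24 - 1*370) = 54 + 153*(24 - 370) = 54 + 153*(-346) = 54 - 52938 = -52884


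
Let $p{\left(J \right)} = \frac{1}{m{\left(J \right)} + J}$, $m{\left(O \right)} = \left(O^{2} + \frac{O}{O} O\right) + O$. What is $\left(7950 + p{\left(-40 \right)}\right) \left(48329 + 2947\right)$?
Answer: $\frac{150828366819}{370} \approx 4.0764 \cdot 10^{8}$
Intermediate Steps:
$m{\left(O \right)} = O^{2} + 2 O$ ($m{\left(O \right)} = \left(O^{2} + 1 O\right) + O = \left(O^{2} + O\right) + O = \left(O + O^{2}\right) + O = O^{2} + 2 O$)
$p{\left(J \right)} = \frac{1}{J + J \left(2 + J\right)}$ ($p{\left(J \right)} = \frac{1}{J \left(2 + J\right) + J} = \frac{1}{J + J \left(2 + J\right)}$)
$\left(7950 + p{\left(-40 \right)}\right) \left(48329 + 2947\right) = \left(7950 + \frac{1}{\left(-40\right) \left(3 - 40\right)}\right) \left(48329 + 2947\right) = \left(7950 - \frac{1}{40 \left(-37\right)}\right) 51276 = \left(7950 - - \frac{1}{1480}\right) 51276 = \left(7950 + \frac{1}{1480}\right) 51276 = \frac{11766001}{1480} \cdot 51276 = \frac{150828366819}{370}$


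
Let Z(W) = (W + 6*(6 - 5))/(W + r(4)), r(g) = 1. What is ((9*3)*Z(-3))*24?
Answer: -972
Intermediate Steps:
Z(W) = (6 + W)/(1 + W) (Z(W) = (W + 6*(6 - 5))/(W + 1) = (W + 6*1)/(1 + W) = (W + 6)/(1 + W) = (6 + W)/(1 + W))
((9*3)*Z(-3))*24 = ((9*3)*((6 - 3)/(1 - 3)))*24 = (27*(3/(-2)))*24 = (27*(-½*3))*24 = (27*(-3/2))*24 = -81/2*24 = -972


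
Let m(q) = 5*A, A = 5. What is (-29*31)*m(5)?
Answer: -22475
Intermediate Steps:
m(q) = 25 (m(q) = 5*5 = 25)
(-29*31)*m(5) = -29*31*25 = -899*25 = -22475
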